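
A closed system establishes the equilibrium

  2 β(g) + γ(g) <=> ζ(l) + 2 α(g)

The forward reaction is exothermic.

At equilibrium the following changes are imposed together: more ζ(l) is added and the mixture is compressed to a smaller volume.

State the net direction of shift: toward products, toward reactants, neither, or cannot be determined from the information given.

right

ζ is a pure liquid; its activity is 1 regardless of amount, so Q is unaffected — no shift from this change.
Gas moles: reactants 3, products 2 (Δn_gas = -1). Compression shifts the system toward the side with fewer moles of gas — to the right.
Only the nonzero effect(s) matter; the net shift is to the right.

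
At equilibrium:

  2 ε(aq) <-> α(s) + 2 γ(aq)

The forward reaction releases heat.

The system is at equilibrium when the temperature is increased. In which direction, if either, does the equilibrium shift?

left

The forward reaction is exothermic. Raising T favours the endothermic direction — shift to the left.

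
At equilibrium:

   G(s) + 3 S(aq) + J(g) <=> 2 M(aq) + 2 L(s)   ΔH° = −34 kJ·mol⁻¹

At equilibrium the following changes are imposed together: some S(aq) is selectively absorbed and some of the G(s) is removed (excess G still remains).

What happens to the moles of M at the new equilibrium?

decreases

Removing S (aq), a reactant, drives the reaction to the left.
G is a pure solid; its activity is 1 regardless of amount, so Q is unaffected — no shift from this change.
The net shift is to the left. M is a product, so its amount decreases.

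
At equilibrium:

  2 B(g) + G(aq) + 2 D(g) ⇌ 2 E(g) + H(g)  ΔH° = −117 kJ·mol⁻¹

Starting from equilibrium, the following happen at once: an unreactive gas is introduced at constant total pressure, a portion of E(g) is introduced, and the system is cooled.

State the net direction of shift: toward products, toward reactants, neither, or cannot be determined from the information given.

Adding inert gas at constant total pressure expands the volume and lowers every reacting partial pressure. With Δn_gas = 3 − 4 = -1, Q moves away from K toward the side with fewer gas moles, so the system shifts toward the side with more gas moles — to the left.
Adding E (g), a product, drives the reaction to the left.
The forward reaction is exothermic. Lowering T favours the exothermic direction — shift to the right.
The individual effects push in opposite directions; without quantitative information the net direction cannot be determined.

cannot be determined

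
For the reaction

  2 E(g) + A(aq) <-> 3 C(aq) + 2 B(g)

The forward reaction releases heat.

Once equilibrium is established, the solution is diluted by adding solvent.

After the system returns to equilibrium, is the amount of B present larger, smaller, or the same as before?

increases

Dilution lowers every aqueous concentration by the same factor. Δn_aq = 3 − 1 = +2, so the system shifts toward the side with more dissolved moles — to the right.
The net shift is to the right. B is a product, so its amount increases.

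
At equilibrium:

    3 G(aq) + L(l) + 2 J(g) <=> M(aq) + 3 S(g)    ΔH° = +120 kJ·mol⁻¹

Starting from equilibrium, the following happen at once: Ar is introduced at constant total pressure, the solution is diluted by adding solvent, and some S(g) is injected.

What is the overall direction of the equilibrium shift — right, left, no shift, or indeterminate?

cannot be determined

Adding inert gas at constant total pressure expands the volume and lowers every reacting partial pressure. With Δn_gas = 3 − 2 = +1, Q moves away from K toward the side with fewer gas moles, so the system shifts toward the side with more gas moles — to the right.
Dilution lowers every aqueous concentration by the same factor. Δn_aq = 1 − 3 = -2, so the system shifts toward the side with more dissolved moles — to the left.
Adding S (g), a product, drives the reaction to the left.
The individual effects push in opposite directions; without quantitative information the net direction cannot be determined.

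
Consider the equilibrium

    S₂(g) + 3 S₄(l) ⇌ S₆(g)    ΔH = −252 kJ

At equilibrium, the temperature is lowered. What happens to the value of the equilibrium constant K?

K depends on temperature via the van 't Hoff relation. The forward reaction is exothermic, so lowering T increases K.

increases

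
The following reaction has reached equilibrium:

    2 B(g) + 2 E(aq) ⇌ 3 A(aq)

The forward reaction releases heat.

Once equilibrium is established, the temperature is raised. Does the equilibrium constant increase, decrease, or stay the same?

decreases

K depends on temperature via the van 't Hoff relation. The forward reaction is exothermic, so raising T decreases K.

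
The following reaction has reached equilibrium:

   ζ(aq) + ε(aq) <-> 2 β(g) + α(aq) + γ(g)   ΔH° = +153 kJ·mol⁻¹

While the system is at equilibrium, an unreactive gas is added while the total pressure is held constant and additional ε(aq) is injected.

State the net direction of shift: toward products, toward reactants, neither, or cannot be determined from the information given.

right

Adding inert gas at constant total pressure expands the volume and lowers every reacting partial pressure. With Δn_gas = 3 − 0 = +3, Q moves away from K toward the side with fewer gas moles, so the system shifts toward the side with more gas moles — to the right.
Adding ε (aq), a reactant, drives the reaction to the right.
All effects act in the same direction — net shift to the right.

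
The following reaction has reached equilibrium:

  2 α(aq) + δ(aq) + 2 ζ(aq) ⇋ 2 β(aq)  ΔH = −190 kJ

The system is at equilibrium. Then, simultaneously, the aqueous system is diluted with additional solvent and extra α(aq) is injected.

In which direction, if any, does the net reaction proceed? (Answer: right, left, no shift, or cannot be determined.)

cannot be determined

Dilution lowers every aqueous concentration by the same factor. Δn_aq = 2 − 5 = -3, so the system shifts toward the side with more dissolved moles — to the left.
Adding α (aq), a reactant, drives the reaction to the right.
The individual effects push in opposite directions; without quantitative information the net direction cannot be determined.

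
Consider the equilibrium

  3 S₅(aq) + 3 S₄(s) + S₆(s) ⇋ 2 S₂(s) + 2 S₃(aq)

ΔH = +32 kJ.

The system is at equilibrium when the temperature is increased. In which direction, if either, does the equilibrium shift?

right

The forward reaction is endothermic. Raising T favours the endothermic direction — shift to the right.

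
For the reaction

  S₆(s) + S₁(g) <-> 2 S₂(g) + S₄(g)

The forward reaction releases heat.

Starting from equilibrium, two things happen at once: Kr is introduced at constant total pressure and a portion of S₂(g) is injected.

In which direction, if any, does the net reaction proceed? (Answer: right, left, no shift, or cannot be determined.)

cannot be determined

Adding inert gas at constant total pressure expands the volume and lowers every reacting partial pressure. With Δn_gas = 3 − 1 = +2, Q moves away from K toward the side with fewer gas moles, so the system shifts toward the side with more gas moles — to the right.
Adding S₂ (g), a product, drives the reaction to the left.
The individual effects push in opposite directions; without quantitative information the net direction cannot be determined.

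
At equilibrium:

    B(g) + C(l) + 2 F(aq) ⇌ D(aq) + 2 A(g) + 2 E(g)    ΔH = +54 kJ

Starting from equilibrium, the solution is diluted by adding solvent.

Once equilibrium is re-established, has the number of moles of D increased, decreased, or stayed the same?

decreases

Dilution lowers every aqueous concentration by the same factor. Δn_aq = 1 − 2 = -1, so the system shifts toward the side with more dissolved moles — to the left.
The net shift is to the left. D is a product, so its amount decreases.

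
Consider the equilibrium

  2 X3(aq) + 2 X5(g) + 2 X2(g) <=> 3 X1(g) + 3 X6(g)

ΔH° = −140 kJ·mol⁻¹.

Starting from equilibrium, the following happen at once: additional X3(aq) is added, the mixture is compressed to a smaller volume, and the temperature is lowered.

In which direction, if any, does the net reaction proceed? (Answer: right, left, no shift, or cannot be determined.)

Adding X3 (aq), a reactant, drives the reaction to the right.
Gas moles: reactants 4, products 6 (Δn_gas = +2). Compression shifts the system toward the side with fewer moles of gas — to the left.
The forward reaction is exothermic. Lowering T favours the exothermic direction — shift to the right.
The individual effects push in opposite directions; without quantitative information the net direction cannot be determined.

cannot be determined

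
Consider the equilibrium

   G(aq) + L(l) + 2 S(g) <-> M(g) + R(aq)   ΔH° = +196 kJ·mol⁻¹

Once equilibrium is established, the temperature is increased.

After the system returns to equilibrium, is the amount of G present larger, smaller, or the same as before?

decreases

The forward reaction is endothermic. Raising T favours the endothermic direction — shift to the right.
The net shift is to the right. G is a reactant, so its amount decreases.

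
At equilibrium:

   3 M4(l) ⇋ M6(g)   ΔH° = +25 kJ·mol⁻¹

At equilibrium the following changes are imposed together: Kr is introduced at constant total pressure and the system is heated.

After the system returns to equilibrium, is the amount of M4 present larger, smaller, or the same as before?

decreases

Adding inert gas at constant total pressure expands the volume and lowers every reacting partial pressure. With Δn_gas = 1 − 0 = +1, Q moves away from K toward the side with fewer gas moles, so the system shifts toward the side with more gas moles — to the right.
The forward reaction is endothermic. Raising T favours the endothermic direction — shift to the right.
The net shift is to the right. M4 is a reactant, so its amount decreases.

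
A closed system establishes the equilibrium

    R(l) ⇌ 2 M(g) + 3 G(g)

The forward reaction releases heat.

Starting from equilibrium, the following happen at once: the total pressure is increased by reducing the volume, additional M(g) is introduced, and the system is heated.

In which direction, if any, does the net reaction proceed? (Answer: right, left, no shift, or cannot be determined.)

left

Gas moles: reactants 0, products 5 (Δn_gas = +5). Compression shifts the system toward the side with fewer moles of gas — to the left.
Adding M (g), a product, drives the reaction to the left.
The forward reaction is exothermic. Raising T favours the endothermic direction — shift to the left.
All effects act in the same direction — net shift to the left.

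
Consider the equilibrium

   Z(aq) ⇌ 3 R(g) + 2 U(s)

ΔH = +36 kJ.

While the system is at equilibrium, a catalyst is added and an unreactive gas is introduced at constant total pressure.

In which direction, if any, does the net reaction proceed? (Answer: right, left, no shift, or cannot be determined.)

right

A catalyst speeds both forward and reverse rates equally; it changes neither Q nor K — no shift from this change.
Adding inert gas at constant total pressure expands the volume and lowers every reacting partial pressure. With Δn_gas = 3 − 0 = +3, Q moves away from K toward the side with fewer gas moles, so the system shifts toward the side with more gas moles — to the right.
Only the nonzero effect(s) matter; the net shift is to the right.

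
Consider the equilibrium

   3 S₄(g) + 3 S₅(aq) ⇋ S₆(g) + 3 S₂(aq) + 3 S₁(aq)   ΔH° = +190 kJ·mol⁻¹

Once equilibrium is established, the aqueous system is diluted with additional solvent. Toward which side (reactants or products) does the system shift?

Dilution lowers every aqueous concentration by the same factor. Δn_aq = 6 − 3 = +3, so the system shifts toward the side with more dissolved moles — to the right.

right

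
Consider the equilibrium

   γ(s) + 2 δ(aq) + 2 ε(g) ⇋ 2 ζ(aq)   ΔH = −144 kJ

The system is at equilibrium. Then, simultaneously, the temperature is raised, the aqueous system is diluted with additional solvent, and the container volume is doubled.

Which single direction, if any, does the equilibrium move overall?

left

The forward reaction is exothermic. Raising T favours the endothermic direction — shift to the left.
Dilution scales every aqueous concentration by the same factor. Δn_aq = 2 − 2 = 0, so Q is unchanged — no shift.
Gas moles: reactants 2, products 0 (Δn_gas = -2). Expansion shifts the system toward the side with more moles of gas — to the left.
Only the nonzero effect(s) matter; the net shift is to the left.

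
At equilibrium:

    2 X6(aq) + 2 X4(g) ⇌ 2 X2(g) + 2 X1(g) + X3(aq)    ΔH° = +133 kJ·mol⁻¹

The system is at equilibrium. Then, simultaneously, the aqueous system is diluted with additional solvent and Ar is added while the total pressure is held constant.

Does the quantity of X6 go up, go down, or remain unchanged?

Dilution lowers every aqueous concentration by the same factor. Δn_aq = 1 − 2 = -1, so the system shifts toward the side with more dissolved moles — to the left.
Adding inert gas at constant total pressure expands the volume and lowers every reacting partial pressure. With Δn_gas = 4 − 2 = +2, Q moves away from K toward the side with fewer gas moles, so the system shifts toward the side with more gas moles — to the right.
The two effects oppose each other, so the net shift — and hence the change in X6 — cannot be determined from the given information.

cannot be determined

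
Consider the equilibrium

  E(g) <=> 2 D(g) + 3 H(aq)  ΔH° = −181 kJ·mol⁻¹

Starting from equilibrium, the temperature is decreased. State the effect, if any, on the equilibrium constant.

K depends on temperature via the van 't Hoff relation. The forward reaction is exothermic, so lowering T increases K.

increases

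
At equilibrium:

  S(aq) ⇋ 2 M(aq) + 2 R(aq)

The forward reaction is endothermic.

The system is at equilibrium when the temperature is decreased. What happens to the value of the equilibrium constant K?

decreases

K depends on temperature via the van 't Hoff relation. The forward reaction is endothermic, so lowering T decreases K.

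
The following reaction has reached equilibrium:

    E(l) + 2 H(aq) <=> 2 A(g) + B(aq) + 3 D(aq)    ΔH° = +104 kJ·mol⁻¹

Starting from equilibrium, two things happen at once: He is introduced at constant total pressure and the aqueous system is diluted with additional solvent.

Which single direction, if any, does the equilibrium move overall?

right

Adding inert gas at constant total pressure expands the volume and lowers every reacting partial pressure. With Δn_gas = 2 − 0 = +2, Q moves away from K toward the side with fewer gas moles, so the system shifts toward the side with more gas moles — to the right.
Dilution lowers every aqueous concentration by the same factor. Δn_aq = 4 − 2 = +2, so the system shifts toward the side with more dissolved moles — to the right.
All effects act in the same direction — net shift to the right.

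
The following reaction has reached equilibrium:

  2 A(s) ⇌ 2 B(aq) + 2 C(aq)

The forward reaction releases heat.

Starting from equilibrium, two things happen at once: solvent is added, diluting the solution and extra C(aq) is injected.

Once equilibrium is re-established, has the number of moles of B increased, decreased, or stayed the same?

cannot be determined

Dilution lowers every aqueous concentration by the same factor. Δn_aq = 4 − 0 = +4, so the system shifts toward the side with more dissolved moles — to the right.
Adding C (aq), a product, drives the reaction to the left.
The two effects oppose each other, so the net shift — and hence the change in B — cannot be determined from the given information.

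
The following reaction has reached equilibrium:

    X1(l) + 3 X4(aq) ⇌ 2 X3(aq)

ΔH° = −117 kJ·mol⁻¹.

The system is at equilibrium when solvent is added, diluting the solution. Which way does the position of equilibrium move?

Dilution lowers every aqueous concentration by the same factor. Δn_aq = 2 − 3 = -1, so the system shifts toward the side with more dissolved moles — to the left.

left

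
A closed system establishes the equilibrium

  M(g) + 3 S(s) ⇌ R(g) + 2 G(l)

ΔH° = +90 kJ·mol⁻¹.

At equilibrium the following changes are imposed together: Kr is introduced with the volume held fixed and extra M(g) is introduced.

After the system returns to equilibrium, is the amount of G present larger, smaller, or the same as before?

At constant volume, adding an inert gas leaves every reacting species' partial pressure unchanged, so Q is unchanged — no shift from this change.
Adding M (g), a reactant, drives the reaction to the right.
The net shift is to the right. G is a product, so its amount increases.

increases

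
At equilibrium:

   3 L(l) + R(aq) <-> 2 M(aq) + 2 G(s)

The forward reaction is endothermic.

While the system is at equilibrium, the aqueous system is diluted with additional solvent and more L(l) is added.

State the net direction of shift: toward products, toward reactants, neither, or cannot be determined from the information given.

Dilution lowers every aqueous concentration by the same factor. Δn_aq = 2 − 1 = +1, so the system shifts toward the side with more dissolved moles — to the right.
L is a pure liquid; its activity is 1 regardless of amount, so Q is unaffected — no shift from this change.
Only the nonzero effect(s) matter; the net shift is to the right.

right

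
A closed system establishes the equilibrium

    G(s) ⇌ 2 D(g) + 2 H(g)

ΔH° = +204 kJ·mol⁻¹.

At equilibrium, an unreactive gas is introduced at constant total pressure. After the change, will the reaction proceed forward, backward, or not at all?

right

Adding inert gas at constant total pressure expands the volume and lowers every reacting partial pressure. With Δn_gas = 4 − 0 = +4, Q moves away from K toward the side with fewer gas moles, so the system shifts toward the side with more gas moles — to the right.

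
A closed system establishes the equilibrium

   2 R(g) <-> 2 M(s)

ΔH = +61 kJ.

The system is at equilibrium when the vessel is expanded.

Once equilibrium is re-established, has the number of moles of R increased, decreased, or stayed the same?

increases

Gas moles: reactants 2, products 0 (Δn_gas = -2). Expansion shifts the system toward the side with more moles of gas — to the left.
The net shift is to the left. R is a reactant, so its amount increases.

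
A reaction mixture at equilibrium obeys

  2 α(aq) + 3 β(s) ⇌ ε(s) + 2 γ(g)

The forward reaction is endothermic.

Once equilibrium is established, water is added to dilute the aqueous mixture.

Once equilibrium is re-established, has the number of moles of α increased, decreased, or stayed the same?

increases

Dilution lowers every aqueous concentration by the same factor. Δn_aq = 0 − 2 = -2, so the system shifts toward the side with more dissolved moles — to the left.
The net shift is to the left. α is a reactant, so its amount increases.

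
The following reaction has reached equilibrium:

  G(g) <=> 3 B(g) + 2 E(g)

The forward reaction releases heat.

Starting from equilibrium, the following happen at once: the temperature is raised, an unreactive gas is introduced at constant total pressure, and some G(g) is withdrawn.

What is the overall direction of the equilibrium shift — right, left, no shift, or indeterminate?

cannot be determined

The forward reaction is exothermic. Raising T favours the endothermic direction — shift to the left.
Adding inert gas at constant total pressure expands the volume and lowers every reacting partial pressure. With Δn_gas = 5 − 1 = +4, Q moves away from K toward the side with fewer gas moles, so the system shifts toward the side with more gas moles — to the right.
Removing G (g), a reactant, drives the reaction to the left.
The individual effects push in opposite directions; without quantitative information the net direction cannot be determined.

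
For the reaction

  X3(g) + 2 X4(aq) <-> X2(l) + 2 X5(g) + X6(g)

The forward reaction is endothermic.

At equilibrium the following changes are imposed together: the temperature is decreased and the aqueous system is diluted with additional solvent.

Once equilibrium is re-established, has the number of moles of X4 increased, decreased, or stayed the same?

increases

The forward reaction is endothermic. Lowering T favours the exothermic direction — shift to the left.
Dilution lowers every aqueous concentration by the same factor. Δn_aq = 0 − 2 = -2, so the system shifts toward the side with more dissolved moles — to the left.
The net shift is to the left. X4 is a reactant, so its amount increases.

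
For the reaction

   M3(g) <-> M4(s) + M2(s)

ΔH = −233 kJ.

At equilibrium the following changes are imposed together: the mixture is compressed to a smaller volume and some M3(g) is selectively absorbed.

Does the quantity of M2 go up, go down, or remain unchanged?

Gas moles: reactants 1, products 0 (Δn_gas = -1). Compression shifts the system toward the side with fewer moles of gas — to the right.
Removing M3 (g), a reactant, drives the reaction to the left.
The two effects oppose each other, so the net shift — and hence the change in M2 — cannot be determined from the given information.

cannot be determined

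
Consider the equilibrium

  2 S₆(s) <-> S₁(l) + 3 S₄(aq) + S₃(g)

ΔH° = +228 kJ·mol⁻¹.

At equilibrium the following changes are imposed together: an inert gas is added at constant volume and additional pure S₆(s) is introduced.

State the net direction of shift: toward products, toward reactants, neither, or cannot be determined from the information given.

no shift

At constant volume, adding an inert gas leaves every reacting species' partial pressure unchanged, so Q is unchanged — no shift from this change.
S₆ is a pure solid; its activity is 1 regardless of amount, so Q is unaffected — no shift from this change.
None of the changes alters Q relative to K, so there is no net shift.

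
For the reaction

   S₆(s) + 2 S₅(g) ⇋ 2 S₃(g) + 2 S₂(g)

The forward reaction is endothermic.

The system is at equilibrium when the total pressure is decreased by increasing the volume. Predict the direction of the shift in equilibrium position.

right

Gas moles: reactants 2, products 4 (Δn_gas = +2). Expansion shifts the system toward the side with more moles of gas — to the right.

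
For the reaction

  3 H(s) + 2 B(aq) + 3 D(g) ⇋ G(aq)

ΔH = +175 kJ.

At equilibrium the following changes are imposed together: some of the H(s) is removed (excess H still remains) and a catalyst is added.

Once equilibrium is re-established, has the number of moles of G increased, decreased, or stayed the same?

H is a pure solid; its activity is 1 regardless of amount, so Q is unaffected — no shift from this change.
A catalyst speeds both forward and reverse rates equally; it changes neither Q nor K — no shift from this change.
No net shift occurs, so the amount of G is unchanged.

unchanged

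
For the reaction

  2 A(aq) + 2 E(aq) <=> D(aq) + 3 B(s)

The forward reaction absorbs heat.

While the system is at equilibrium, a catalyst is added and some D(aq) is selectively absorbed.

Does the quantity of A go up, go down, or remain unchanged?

A catalyst speeds both forward and reverse rates equally; it changes neither Q nor K — no shift from this change.
Removing D (aq), a product, drives the reaction to the right.
The net shift is to the right. A is a reactant, so its amount decreases.

decreases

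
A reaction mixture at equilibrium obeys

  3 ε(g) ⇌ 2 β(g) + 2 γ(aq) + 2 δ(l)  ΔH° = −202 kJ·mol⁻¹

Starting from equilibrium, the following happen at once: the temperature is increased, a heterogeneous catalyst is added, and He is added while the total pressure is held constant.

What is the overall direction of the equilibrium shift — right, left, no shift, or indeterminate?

left

The forward reaction is exothermic. Raising T favours the endothermic direction — shift to the left.
A catalyst speeds both forward and reverse rates equally; it changes neither Q nor K — no shift from this change.
Adding inert gas at constant total pressure expands the volume and lowers every reacting partial pressure. With Δn_gas = 2 − 3 = -1, Q moves away from K toward the side with fewer gas moles, so the system shifts toward the side with more gas moles — to the left.
Only the nonzero effect(s) matter; the net shift is to the left.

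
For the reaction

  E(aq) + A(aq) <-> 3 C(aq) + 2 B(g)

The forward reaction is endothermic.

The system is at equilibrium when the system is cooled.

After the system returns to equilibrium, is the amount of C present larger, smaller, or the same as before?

decreases

The forward reaction is endothermic. Lowering T favours the exothermic direction — shift to the left.
The net shift is to the left. C is a product, so its amount decreases.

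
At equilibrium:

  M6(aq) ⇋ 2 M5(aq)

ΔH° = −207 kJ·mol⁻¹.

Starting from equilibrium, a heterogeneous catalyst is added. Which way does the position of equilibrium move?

A catalyst speeds both forward and reverse rates equally; it changes neither Q nor K — no shift from this change.

no shift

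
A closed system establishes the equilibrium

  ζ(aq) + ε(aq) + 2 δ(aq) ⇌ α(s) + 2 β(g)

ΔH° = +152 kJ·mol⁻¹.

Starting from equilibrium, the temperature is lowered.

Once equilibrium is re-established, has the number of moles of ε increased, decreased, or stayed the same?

increases

The forward reaction is endothermic. Lowering T favours the exothermic direction — shift to the left.
The net shift is to the left. ε is a reactant, so its amount increases.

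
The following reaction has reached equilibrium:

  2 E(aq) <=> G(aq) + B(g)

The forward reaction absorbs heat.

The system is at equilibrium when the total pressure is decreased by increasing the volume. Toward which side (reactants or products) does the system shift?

Gas moles: reactants 0, products 1 (Δn_gas = +1). Expansion shifts the system toward the side with more moles of gas — to the right.

right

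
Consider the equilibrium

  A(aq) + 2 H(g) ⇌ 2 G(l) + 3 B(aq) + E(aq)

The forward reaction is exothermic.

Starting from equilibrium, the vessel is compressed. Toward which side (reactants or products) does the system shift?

right

Gas moles: reactants 2, products 0 (Δn_gas = -2). Compression shifts the system toward the side with fewer moles of gas — to the right.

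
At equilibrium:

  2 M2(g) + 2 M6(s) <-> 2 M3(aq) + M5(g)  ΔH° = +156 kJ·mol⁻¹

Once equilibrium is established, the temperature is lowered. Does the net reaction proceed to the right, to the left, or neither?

The forward reaction is endothermic. Lowering T favours the exothermic direction — shift to the left.

left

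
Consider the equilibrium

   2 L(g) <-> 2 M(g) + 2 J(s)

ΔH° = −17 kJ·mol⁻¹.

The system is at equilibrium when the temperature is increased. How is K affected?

decreases

K depends on temperature via the van 't Hoff relation. The forward reaction is exothermic, so raising T decreases K.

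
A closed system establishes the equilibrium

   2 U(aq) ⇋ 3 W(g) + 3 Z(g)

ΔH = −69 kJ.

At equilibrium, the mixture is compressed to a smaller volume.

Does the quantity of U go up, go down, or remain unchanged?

increases

Gas moles: reactants 0, products 6 (Δn_gas = +6). Compression shifts the system toward the side with fewer moles of gas — to the left.
The net shift is to the left. U is a reactant, so its amount increases.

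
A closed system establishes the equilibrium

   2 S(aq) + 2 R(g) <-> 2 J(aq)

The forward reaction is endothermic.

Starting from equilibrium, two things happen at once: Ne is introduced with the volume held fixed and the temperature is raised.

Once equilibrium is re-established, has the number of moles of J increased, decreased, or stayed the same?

At constant volume, adding an inert gas leaves every reacting species' partial pressure unchanged, so Q is unchanged — no shift from this change.
The forward reaction is endothermic. Raising T favours the endothermic direction — shift to the right.
The net shift is to the right. J is a product, so its amount increases.

increases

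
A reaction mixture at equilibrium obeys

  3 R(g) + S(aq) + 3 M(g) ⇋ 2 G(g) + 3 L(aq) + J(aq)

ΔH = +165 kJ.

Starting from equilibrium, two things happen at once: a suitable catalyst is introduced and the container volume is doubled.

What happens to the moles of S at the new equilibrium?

A catalyst speeds both forward and reverse rates equally; it changes neither Q nor K — no shift from this change.
Gas moles: reactants 6, products 2 (Δn_gas = -4). Expansion shifts the system toward the side with more moles of gas — to the left.
The net shift is to the left. S is a reactant, so its amount increases.

increases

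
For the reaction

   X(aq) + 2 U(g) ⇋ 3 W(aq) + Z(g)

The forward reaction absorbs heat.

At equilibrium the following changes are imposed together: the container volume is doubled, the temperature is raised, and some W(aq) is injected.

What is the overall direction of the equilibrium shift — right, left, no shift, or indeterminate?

Gas moles: reactants 2, products 1 (Δn_gas = -1). Expansion shifts the system toward the side with more moles of gas — to the left.
The forward reaction is endothermic. Raising T favours the endothermic direction — shift to the right.
Adding W (aq), a product, drives the reaction to the left.
The individual effects push in opposite directions; without quantitative information the net direction cannot be determined.

cannot be determined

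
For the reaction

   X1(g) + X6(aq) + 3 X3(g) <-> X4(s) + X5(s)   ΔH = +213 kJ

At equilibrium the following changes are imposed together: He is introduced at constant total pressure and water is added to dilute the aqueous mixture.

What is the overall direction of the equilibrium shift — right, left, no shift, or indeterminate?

Adding inert gas at constant total pressure expands the volume and lowers every reacting partial pressure. With Δn_gas = 0 − 4 = -4, Q moves away from K toward the side with fewer gas moles, so the system shifts toward the side with more gas moles — to the left.
Dilution lowers every aqueous concentration by the same factor. Δn_aq = 0 − 1 = -1, so the system shifts toward the side with more dissolved moles — to the left.
All effects act in the same direction — net shift to the left.

left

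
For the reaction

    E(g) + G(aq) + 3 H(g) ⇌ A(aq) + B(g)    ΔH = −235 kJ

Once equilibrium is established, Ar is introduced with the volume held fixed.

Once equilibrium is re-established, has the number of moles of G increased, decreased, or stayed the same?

unchanged

At constant volume, adding an inert gas leaves every reacting species' partial pressure unchanged, so Q is unchanged — no shift from this change.
No net shift occurs, so the amount of G is unchanged.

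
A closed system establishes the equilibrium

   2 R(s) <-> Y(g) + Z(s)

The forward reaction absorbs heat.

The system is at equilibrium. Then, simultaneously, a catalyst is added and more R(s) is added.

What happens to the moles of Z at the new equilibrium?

A catalyst speeds both forward and reverse rates equally; it changes neither Q nor K — no shift from this change.
R is a pure solid; its activity is 1 regardless of amount, so Q is unaffected — no shift from this change.
No net shift occurs, so the amount of Z is unchanged.

unchanged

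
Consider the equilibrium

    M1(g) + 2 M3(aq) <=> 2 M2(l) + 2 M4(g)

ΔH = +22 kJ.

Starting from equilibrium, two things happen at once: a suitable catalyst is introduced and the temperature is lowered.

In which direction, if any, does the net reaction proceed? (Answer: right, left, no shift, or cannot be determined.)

left

A catalyst speeds both forward and reverse rates equally; it changes neither Q nor K — no shift from this change.
The forward reaction is endothermic. Lowering T favours the exothermic direction — shift to the left.
Only the nonzero effect(s) matter; the net shift is to the left.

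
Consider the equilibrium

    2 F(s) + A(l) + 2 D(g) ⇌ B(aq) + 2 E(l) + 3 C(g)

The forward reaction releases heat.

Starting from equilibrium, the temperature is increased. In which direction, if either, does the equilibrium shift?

The forward reaction is exothermic. Raising T favours the endothermic direction — shift to the left.

left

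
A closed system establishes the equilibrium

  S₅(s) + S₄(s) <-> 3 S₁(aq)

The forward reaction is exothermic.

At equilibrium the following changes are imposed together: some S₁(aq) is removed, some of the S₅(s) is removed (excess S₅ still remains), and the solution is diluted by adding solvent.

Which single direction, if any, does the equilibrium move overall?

right

Removing S₁ (aq), a product, drives the reaction to the right.
S₅ is a pure solid; its activity is 1 regardless of amount, so Q is unaffected — no shift from this change.
Dilution lowers every aqueous concentration by the same factor. Δn_aq = 3 − 0 = +3, so the system shifts toward the side with more dissolved moles — to the right.
Only the nonzero effect(s) matter; the net shift is to the right.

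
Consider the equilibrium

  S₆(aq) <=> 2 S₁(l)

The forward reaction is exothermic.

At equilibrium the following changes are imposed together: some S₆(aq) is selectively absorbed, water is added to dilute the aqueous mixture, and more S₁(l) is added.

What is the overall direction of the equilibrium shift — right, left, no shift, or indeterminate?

left

Removing S₆ (aq), a reactant, drives the reaction to the left.
Dilution lowers every aqueous concentration by the same factor. Δn_aq = 0 − 1 = -1, so the system shifts toward the side with more dissolved moles — to the left.
S₁ is a pure liquid; its activity is 1 regardless of amount, so Q is unaffected — no shift from this change.
Only the nonzero effect(s) matter; the net shift is to the left.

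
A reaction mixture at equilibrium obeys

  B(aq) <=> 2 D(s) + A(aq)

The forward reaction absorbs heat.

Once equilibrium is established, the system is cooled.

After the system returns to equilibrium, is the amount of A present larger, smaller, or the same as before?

decreases

The forward reaction is endothermic. Lowering T favours the exothermic direction — shift to the left.
The net shift is to the left. A is a product, so its amount decreases.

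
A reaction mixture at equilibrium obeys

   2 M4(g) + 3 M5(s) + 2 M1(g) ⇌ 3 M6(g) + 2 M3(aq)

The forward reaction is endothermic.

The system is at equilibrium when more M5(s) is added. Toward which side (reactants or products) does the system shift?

M5 is a pure solid; its activity is 1 regardless of amount, so Q is unaffected — no shift from this change.

no shift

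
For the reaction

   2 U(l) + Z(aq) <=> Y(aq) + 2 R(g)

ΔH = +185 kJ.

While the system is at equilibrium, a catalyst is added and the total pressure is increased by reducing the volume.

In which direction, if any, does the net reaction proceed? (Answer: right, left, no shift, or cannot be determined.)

left

A catalyst speeds both forward and reverse rates equally; it changes neither Q nor K — no shift from this change.
Gas moles: reactants 0, products 2 (Δn_gas = +2). Compression shifts the system toward the side with fewer moles of gas — to the left.
Only the nonzero effect(s) matter; the net shift is to the left.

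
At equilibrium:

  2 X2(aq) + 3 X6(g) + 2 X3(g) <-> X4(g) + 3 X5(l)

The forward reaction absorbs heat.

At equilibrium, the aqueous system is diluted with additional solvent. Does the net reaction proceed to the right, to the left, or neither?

left

Dilution lowers every aqueous concentration by the same factor. Δn_aq = 0 − 2 = -2, so the system shifts toward the side with more dissolved moles — to the left.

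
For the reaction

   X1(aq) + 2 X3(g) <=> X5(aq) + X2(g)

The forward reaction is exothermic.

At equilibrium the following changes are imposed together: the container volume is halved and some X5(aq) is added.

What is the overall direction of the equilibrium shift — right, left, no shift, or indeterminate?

Gas moles: reactants 2, products 1 (Δn_gas = -1). Compression shifts the system toward the side with fewer moles of gas — to the right.
Adding X5 (aq), a product, drives the reaction to the left.
The individual effects push in opposite directions; without quantitative information the net direction cannot be determined.

cannot be determined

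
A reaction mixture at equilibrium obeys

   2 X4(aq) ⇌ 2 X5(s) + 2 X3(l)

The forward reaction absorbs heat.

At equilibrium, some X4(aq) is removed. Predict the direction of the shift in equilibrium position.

Removing X4 (aq), a reactant, drives the reaction to the left.

left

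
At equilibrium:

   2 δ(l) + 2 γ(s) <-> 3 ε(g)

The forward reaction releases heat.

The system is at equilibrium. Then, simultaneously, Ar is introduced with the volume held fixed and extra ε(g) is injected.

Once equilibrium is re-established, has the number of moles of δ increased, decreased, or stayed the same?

At constant volume, adding an inert gas leaves every reacting species' partial pressure unchanged, so Q is unchanged — no shift from this change.
Adding ε (g), a product, drives the reaction to the left.
The net shift is to the left. δ is a reactant, so its amount increases.

increases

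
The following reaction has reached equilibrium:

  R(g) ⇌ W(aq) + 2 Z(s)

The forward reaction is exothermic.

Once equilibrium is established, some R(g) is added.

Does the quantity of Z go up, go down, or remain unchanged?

Adding R (g), a reactant, drives the reaction to the right.
The net shift is to the right. Z is a product, so its amount increases.

increases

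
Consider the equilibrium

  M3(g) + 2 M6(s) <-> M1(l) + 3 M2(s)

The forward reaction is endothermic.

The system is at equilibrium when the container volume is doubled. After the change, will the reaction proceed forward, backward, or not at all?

Gas moles: reactants 1, products 0 (Δn_gas = -1). Expansion shifts the system toward the side with more moles of gas — to the left.

left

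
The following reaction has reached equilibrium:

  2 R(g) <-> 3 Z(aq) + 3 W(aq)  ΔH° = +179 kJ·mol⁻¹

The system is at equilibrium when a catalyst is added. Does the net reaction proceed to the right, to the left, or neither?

no shift

A catalyst speeds both forward and reverse rates equally; it changes neither Q nor K — no shift from this change.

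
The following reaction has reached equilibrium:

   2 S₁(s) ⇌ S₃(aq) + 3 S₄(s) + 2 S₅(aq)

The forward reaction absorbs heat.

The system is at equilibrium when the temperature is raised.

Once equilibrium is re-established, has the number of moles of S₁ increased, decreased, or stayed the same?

The forward reaction is endothermic. Raising T favours the endothermic direction — shift to the right.
The net shift is to the right. S₁ is a reactant, so its amount decreases.

decreases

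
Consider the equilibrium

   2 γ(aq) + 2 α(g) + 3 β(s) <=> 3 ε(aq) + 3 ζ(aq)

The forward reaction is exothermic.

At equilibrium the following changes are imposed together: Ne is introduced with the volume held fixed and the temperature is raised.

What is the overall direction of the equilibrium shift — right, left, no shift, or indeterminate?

left

At constant volume, adding an inert gas leaves every reacting species' partial pressure unchanged, so Q is unchanged — no shift from this change.
The forward reaction is exothermic. Raising T favours the endothermic direction — shift to the left.
Only the nonzero effect(s) matter; the net shift is to the left.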